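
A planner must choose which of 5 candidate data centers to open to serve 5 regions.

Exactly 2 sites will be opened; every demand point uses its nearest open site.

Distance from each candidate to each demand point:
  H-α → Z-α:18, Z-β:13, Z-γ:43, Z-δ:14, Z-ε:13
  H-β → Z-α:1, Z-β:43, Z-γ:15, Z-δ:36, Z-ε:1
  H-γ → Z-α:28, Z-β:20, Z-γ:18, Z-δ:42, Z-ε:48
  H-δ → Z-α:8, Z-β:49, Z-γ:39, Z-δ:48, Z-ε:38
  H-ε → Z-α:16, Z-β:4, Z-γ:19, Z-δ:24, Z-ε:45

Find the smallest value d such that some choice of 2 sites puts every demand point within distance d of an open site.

Open {H-α, H-β}.
  Farthest demand point is Z-γ at distance 15 (to H-β); all others are ≤ 15.
With {H-α, H-γ} the worst case is 18.
With {H-α, H-ε} the worst case is 19.
No size-2 selection achieves below 15.

15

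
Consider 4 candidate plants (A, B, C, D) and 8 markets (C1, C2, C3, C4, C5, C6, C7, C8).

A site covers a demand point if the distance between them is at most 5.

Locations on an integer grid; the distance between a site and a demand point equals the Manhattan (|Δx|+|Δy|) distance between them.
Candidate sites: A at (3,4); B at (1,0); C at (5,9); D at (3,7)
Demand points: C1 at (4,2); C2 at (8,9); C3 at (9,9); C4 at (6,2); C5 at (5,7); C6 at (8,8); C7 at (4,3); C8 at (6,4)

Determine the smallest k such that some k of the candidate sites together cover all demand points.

Coverage sets (demand points within 5 of each site):
  A: {C1, C4, C5, C7, C8}
  B: {C1}
  C: {C2, C3, C5, C6}
  D: {C5, C7}
No single site covers all 8 demand points.
But {A, C} covers everything, so the minimum is 2.

2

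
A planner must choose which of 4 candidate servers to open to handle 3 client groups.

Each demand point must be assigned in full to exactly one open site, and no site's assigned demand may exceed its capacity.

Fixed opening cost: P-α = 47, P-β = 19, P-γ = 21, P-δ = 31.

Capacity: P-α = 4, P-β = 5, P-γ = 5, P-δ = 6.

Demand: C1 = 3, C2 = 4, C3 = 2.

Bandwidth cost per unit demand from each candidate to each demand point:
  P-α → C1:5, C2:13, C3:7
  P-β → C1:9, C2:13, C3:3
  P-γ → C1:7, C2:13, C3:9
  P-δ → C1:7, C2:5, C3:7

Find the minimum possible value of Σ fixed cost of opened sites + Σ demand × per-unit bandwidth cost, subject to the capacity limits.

103

Open {P-β, P-δ}; cheapest assignment that respects the capacities:
  P-β (cap 5, load 5): C1, C3 — cost 3×9 + 2×3 = 33
  P-δ (cap 6, load 4): C2 — cost 4×5 = 20
  Shipping 53, fixed 50 → total 103.
  Any other capacity-feasible assignment to {P-β, P-δ} ships for at least 53.
Compare {P-γ, P-δ}: its best feasible assignment gives total 107.
Compare {P-β, P-γ, P-δ}: its best feasible assignment gives total 118.
Every other set of open sites that can feasibly serve all demand totals ≥ 107 even under its best assignment. Minimum: 103.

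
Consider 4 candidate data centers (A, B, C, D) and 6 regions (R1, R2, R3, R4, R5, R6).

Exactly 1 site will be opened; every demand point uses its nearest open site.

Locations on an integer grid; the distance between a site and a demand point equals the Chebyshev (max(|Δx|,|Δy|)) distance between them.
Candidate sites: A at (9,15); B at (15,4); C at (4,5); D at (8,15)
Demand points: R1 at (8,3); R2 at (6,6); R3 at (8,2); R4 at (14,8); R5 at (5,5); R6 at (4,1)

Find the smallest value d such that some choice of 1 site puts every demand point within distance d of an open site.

Open {C}.
  Farthest demand point is R4 at distance 10 (to C); all others are ≤ 10.
With {B} the worst case is 11.
With {A} the worst case is 14.
No size-1 selection achieves below 10.

10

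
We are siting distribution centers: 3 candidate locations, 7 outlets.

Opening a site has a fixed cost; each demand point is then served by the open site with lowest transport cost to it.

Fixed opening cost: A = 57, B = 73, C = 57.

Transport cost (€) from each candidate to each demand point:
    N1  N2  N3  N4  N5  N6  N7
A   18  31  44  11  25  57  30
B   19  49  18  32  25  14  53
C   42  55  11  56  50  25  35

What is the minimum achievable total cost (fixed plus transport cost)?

265

Open {A, C}: assign each demand point to its cheapest open site.
  N1→A 18, N2→A 31, N3→C 11, N4→A 11, N5→A 25, N6→C 25, N7→A 30
  transport cost 151, fixed 114 → total 265.
Compare {A}: transport cost 216 + fixed 57 = 273.
Compare {A, B}: transport cost 147 + fixed 130 = 277.
Compare {B}: transport cost 210 + fixed 73 = 283.
All other subsets cost ≥ 273. Minimum total cost: 265.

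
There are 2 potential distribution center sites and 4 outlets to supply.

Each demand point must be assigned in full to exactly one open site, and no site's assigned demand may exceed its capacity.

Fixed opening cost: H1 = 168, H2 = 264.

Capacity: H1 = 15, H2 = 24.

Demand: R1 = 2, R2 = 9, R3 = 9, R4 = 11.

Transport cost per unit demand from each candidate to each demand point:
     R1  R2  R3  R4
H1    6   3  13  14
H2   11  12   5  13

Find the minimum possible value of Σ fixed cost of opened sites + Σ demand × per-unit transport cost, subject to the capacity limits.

659

Open {H1, H2}; cheapest assignment that respects the capacities:
  H1 (cap 15, load 11): R1, R2 — cost 2×6 + 9×3 = 39
  H2 (cap 24, load 20): R3, R4 — cost 9×5 + 11×13 = 188
  Shipping 227, fixed 432 → total 659.
  Any other capacity-feasible assignment to {H1, H2} ships for at least 227.
Total demand is 31 and no other set of sites has combined capacity ≥ 31, so {H1, H2} is the only feasible choice of open sites. Minimum: 659.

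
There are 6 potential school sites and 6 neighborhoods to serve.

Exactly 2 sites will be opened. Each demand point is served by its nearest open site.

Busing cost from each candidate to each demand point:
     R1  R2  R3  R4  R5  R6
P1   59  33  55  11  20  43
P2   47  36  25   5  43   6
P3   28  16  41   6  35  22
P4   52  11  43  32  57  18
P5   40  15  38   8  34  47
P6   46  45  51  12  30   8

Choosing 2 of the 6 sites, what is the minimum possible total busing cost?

115

Open {P2, P3}.
  R1→P3 28, R2→P3 16, R3→P2 25, R4→P2 5, R5→P3 35, R6→P2 6  ⇒ total 115.
Compare {P2, P5}: total 125.
Compare {P3, P6}: total 129.
No size-2 selection does better; minimum is 115.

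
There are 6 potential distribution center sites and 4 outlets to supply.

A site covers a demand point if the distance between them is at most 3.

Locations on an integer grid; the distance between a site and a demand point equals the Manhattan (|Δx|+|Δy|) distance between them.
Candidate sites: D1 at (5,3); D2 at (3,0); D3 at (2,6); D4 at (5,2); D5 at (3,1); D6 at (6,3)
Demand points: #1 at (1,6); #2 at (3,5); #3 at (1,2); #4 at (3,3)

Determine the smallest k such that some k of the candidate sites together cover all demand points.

Coverage sets (demand points within 3 of each site):
  D1: {#4}
  D2: {#4}
  D3: {#1, #2}
  D4: {#4}
  D5: {#3, #4}
  D6: {#4}
No single site covers all 4 demand points.
But {D3, D5} covers everything, so the minimum is 2.

2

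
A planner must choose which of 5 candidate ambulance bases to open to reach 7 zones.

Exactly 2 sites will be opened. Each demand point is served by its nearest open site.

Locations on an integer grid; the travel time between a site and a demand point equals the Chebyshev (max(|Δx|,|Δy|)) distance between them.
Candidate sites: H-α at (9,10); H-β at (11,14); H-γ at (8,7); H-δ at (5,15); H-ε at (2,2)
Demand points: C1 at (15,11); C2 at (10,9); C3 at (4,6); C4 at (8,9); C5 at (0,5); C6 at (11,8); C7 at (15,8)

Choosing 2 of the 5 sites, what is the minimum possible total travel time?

23

Open {H-α, H-ε}.
  C1→H-α 6, C2→H-α 1, C3→H-ε 4, C4→H-α 1, C5→H-ε 3, C6→H-α 2, C7→H-α 6  ⇒ total 23.
Compare {H-α, H-β}: total 28.
Compare {H-α, H-γ}: total 28.
No size-2 selection does better; minimum is 23.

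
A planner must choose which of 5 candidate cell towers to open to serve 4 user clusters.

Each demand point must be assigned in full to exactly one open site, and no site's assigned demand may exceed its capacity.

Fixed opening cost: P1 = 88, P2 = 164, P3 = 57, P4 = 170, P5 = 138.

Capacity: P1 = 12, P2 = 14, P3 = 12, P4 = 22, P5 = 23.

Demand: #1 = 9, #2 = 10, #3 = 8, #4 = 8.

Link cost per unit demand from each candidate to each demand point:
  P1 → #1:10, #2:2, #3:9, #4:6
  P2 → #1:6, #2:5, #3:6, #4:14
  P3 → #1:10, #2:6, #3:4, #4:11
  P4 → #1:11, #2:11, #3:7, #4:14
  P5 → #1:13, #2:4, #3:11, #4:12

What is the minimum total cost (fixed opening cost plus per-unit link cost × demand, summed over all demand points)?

Open {P1, P3, P5}; cheapest assignment that respects the capacities:
  P1 (cap 12, load 8): #4 — cost 8×6 = 48
  P3 (cap 12, load 8): #3 — cost 8×4 = 32
  P5 (cap 23, load 19): #1, #2 — cost 9×13 + 10×4 = 157
  Shipping 237, fixed 283 → total 520.
  Any other capacity-feasible assignment to {P1, P3, P5} ships for at least 237.
Compare {P1, P3, P4}: its best feasible assignment gives total 578.
Compare {P2, P3, P5}: its best feasible assignment gives total 581.
Every other set of open sites that can feasibly serve all demand totals ≥ 578 even under its best assignment. Minimum: 520.

520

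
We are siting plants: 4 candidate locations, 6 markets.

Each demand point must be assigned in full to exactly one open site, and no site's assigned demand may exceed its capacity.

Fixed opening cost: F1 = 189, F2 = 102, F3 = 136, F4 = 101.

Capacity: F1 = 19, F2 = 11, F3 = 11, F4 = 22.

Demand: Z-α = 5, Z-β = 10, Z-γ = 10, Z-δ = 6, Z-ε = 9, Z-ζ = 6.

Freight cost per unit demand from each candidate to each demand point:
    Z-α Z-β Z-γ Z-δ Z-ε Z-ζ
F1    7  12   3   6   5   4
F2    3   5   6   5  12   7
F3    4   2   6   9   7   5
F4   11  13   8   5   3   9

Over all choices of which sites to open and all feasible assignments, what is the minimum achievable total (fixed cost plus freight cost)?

Open {F1, F2, F4}; cheapest assignment that respects the capacities:
  F1 (cap 19, load 16): Z-γ, Z-ζ — cost 10×3 + 6×4 = 54
  F2 (cap 11, load 10): Z-β — cost 10×5 = 50
  F4 (cap 22, load 20): Z-α, Z-δ, Z-ε — cost 5×11 + 6×5 + 9×3 = 112
  Shipping 216, fixed 392 → total 608.
  Any other capacity-feasible assignment to {F1, F2, F4} ships for at least 216.
Compare {F1, F3, F4}: its best feasible assignment gives total 612.
Compare {F1, F2, F3, F4}: its best feasible assignment gives total 674.
Every other set of open sites that can feasibly serve all demand totals ≥ 612 even under its best assignment. Minimum: 608.

608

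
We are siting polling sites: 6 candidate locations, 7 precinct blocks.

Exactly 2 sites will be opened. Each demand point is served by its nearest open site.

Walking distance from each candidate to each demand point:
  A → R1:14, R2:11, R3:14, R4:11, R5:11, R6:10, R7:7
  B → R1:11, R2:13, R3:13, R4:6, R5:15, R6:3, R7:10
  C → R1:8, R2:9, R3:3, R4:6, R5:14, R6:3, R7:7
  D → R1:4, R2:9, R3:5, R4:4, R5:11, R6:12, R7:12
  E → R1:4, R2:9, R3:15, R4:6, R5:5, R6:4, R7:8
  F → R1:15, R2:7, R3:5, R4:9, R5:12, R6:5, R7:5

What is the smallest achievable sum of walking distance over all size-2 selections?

Open {E, F}.
  R1→E 4, R2→F 7, R3→F 5, R4→E 6, R5→E 5, R6→E 4, R7→F 5  ⇒ total 36.
Compare {C, E}: total 37.
Compare {D, E}: total 39.
No size-2 selection does better; minimum is 36.

36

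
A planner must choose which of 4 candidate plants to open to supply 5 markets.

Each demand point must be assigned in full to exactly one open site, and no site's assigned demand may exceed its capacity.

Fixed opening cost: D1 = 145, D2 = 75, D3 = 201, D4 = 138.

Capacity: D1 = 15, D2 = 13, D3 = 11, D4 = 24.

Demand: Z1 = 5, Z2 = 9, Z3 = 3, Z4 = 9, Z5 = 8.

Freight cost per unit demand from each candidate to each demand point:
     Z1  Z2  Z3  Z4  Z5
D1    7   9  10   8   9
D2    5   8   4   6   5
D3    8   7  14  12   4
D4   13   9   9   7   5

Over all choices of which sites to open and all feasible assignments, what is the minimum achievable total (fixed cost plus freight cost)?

449

Open {D2, D4}; cheapest assignment that respects the capacities:
  D2 (cap 13, load 13): Z1, Z5 — cost 5×5 + 8×5 = 65
  D4 (cap 24, load 21): Z2, Z3, Z4 — cost 9×9 + 3×9 + 9×7 = 171
  Shipping 236, fixed 213 → total 449.
  Any other capacity-feasible assignment to {D2, D4} ships for at least 236.
Compare {D1, D4}: its best feasible assignment gives total 529.
Compare {D1, D2, D4}: its best feasible assignment gives total 579.
Every other set of open sites that can feasibly serve all demand totals ≥ 529 even under its best assignment. Minimum: 449.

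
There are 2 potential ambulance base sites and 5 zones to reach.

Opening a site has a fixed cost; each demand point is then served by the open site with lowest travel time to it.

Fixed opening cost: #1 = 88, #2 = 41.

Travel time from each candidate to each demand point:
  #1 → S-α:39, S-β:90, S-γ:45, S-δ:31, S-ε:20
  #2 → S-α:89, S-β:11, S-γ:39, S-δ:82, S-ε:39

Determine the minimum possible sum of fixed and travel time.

Open {#1, #2}: assign each demand point to its cheapest open site.
  S-α→#1 39, S-β→#2 11, S-γ→#2 39, S-δ→#1 31, S-ε→#1 20
  travel time 140, fixed 129 → total 269.
Compare {#2}: travel time 260 + fixed 41 = 301.
Compare {#1}: travel time 225 + fixed 88 = 313.

269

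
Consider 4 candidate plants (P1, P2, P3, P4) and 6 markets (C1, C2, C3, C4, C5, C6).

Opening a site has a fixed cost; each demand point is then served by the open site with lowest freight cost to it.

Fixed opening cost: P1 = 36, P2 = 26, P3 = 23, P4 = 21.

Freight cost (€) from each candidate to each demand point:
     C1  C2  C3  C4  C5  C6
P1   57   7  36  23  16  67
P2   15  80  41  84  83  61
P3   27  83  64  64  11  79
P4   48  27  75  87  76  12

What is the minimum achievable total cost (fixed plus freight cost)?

Open {P1, P2, P4}: assign each demand point to its cheapest open site.
  C1→P2 15, C2→P1 7, C3→P1 36, C4→P1 23, C5→P1 16, C6→P4 12
  freight cost 109, fixed 83 → total 192.
Compare {P1, P3, P4}: freight cost 116 + fixed 80 = 196.
Compare {P1, P4}: freight cost 142 + fixed 57 = 199.
Compare {P1, P2, P3, P4}: freight cost 104 + fixed 106 = 210.
All other subsets cost ≥ 196. Minimum total cost: 192.

192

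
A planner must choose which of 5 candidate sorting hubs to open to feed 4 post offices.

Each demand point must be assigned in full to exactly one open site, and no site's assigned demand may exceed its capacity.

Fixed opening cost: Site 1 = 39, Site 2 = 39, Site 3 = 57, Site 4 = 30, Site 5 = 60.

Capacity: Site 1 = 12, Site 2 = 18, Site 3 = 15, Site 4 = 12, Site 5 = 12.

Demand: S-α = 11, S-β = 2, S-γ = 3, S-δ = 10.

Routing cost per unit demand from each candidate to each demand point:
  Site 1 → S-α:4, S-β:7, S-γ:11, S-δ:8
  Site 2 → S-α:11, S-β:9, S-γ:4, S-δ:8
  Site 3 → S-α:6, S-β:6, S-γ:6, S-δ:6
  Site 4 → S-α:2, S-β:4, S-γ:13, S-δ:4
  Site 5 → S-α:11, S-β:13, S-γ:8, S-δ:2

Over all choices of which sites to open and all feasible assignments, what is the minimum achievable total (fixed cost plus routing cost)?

199

Open {Site 3, Site 4}; cheapest assignment that respects the capacities:
  Site 3 (cap 15, load 15): S-β, S-γ, S-δ — cost 2×6 + 3×6 + 10×6 = 90
  Site 4 (cap 12, load 11): S-α — cost 11×2 = 22
  Shipping 112, fixed 87 → total 199.
  Any other capacity-feasible assignment to {Site 3, Site 4} ships for at least 112.
Compare {Site 2, Site 4}: its best feasible assignment gives total 201.
Compare {Site 2, Site 4, Site 5}: its best feasible assignment gives total 201.
Every other set of open sites that can feasibly serve all demand totals ≥ 201 even under its best assignment. Minimum: 199.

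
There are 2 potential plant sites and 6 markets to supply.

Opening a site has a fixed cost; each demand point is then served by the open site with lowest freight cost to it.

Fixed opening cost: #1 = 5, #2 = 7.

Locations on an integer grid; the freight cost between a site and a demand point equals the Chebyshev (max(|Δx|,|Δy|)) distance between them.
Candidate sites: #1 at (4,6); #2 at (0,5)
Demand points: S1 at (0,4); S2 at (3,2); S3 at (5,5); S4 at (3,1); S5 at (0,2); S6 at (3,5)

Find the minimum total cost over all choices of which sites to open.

Open {#1}: assign each demand point to its cheapest open site.
  S1→#1 4, S2→#1 4, S3→#1 1, S4→#1 5, S5→#1 4, S6→#1 1
  freight cost 19, fixed 5 → total 24.
Compare {#1, #2}: freight cost 13 + fixed 12 = 25.
Compare {#2}: freight cost 19 + fixed 7 = 26.

24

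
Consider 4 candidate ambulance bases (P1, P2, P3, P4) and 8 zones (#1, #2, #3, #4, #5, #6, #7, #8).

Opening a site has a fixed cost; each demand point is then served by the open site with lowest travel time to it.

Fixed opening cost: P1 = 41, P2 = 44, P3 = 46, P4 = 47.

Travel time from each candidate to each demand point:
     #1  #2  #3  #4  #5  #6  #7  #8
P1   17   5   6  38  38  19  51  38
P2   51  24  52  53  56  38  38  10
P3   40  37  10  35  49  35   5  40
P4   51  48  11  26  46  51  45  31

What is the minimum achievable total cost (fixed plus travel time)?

250

Open {P1, P3}: assign each demand point to its cheapest open site.
  #1→P1 17, #2→P1 5, #3→P1 6, #4→P3 35, #5→P1 38, #6→P1 19, #7→P3 5, #8→P1 38
  travel time 163, fixed 87 → total 250.
Compare {P1}: travel time 212 + fixed 41 = 253.
Compare {P1, P2}: travel time 171 + fixed 85 = 256.
Compare {P1, P2, P3}: travel time 135 + fixed 131 = 266.
All other subsets cost ≥ 253. Minimum total cost: 250.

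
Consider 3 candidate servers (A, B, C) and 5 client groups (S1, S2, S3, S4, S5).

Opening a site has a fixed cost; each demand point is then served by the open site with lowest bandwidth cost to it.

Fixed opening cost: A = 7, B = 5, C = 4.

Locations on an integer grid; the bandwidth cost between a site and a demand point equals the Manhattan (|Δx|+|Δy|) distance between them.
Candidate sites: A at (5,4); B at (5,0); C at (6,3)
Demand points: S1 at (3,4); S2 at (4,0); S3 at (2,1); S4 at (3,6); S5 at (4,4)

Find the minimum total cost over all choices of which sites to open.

Open {A, B}: assign each demand point to its cheapest open site.
  S1→A 2, S2→B 1, S3→B 4, S4→A 4, S5→A 1
  bandwidth cost 12, fixed 12 → total 24.
Compare {A}: bandwidth cost 18 + fixed 7 = 25.
Compare {B, C}: bandwidth cost 18 + fixed 9 = 27.
Compare {C}: bandwidth cost 24 + fixed 4 = 28.
All other subsets cost ≥ 25. Minimum total cost: 24.

24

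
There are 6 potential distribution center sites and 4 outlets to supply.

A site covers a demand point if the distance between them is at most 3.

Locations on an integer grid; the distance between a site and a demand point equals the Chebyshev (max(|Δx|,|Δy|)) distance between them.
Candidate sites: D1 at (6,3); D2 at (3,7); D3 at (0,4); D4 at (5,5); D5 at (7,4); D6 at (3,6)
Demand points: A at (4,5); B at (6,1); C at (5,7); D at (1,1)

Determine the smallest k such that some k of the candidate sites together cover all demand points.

Coverage sets (demand points within 3 of each site):
  D1: {A, B}
  D2: {A, C}
  D3: {D}
  D4: {A, C}
  D5: {A, B, C}
  D6: {A, C}
No single site covers all 4 demand points.
But {D3, D5} covers everything, so the minimum is 2.

2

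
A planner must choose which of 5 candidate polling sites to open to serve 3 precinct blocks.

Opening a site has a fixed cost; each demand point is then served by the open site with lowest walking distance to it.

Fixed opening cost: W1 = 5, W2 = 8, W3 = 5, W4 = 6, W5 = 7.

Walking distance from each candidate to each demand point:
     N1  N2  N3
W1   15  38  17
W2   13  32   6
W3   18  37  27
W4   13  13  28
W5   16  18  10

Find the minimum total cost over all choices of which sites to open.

46

Open {W2, W4}: assign each demand point to its cheapest open site.
  N1→W2 13, N2→W4 13, N3→W2 6
  walking distance 32, fixed 14 → total 46.
Compare {W4, W5}: walking distance 36 + fixed 13 = 49.
Compare {W5}: walking distance 44 + fixed 7 = 51.
Compare {W1, W2, W4}: walking distance 32 + fixed 19 = 51.
All other subsets cost ≥ 49. Minimum total cost: 46.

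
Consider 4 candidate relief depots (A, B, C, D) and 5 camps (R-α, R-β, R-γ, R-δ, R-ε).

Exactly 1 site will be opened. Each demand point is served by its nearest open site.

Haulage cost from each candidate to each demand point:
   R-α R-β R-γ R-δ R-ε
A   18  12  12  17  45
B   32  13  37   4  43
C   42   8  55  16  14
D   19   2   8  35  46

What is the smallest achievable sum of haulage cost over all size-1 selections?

104

Open {A}.
  R-α→A 18, R-β→A 12, R-γ→A 12, R-δ→A 17, R-ε→A 45  ⇒ total 104.
Compare {D}: total 110.
Compare {B}: total 129.
No size-1 selection does better; minimum is 104.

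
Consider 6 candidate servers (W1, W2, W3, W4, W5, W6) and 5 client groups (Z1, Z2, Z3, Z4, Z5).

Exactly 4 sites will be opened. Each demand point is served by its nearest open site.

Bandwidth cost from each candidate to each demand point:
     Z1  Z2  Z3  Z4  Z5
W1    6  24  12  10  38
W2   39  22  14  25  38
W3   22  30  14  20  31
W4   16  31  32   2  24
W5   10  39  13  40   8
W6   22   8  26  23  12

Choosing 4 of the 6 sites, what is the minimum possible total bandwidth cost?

Open {W1, W4, W5, W6}.
  Z1→W1 6, Z2→W6 8, Z3→W1 12, Z4→W4 2, Z5→W5 8  ⇒ total 36.
Compare {W1, W2, W4, W6}: total 40.
Compare {W1, W3, W4, W6}: total 40.
No size-4 selection does better; minimum is 36.

36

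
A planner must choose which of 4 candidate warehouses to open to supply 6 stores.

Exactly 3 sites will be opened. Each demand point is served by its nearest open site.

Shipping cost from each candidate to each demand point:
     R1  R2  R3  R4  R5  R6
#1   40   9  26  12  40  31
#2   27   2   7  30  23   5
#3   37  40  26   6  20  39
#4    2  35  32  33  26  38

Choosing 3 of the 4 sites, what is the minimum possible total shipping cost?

42

Open {#2, #3, #4}.
  R1→#4 2, R2→#2 2, R3→#2 7, R4→#3 6, R5→#3 20, R6→#2 5  ⇒ total 42.
Compare {#1, #2, #4}: total 51.
Compare {#1, #2, #3}: total 67.
No size-3 selection does better; minimum is 42.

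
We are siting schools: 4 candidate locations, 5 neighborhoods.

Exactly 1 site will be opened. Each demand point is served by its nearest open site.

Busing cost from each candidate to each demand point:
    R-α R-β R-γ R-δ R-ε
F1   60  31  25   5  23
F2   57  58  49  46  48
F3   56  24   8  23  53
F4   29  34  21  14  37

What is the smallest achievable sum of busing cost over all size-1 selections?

Open {F4}.
  R-α→F4 29, R-β→F4 34, R-γ→F4 21, R-δ→F4 14, R-ε→F4 37  ⇒ total 135.
Compare {F1}: total 144.
Compare {F3}: total 164.
No size-1 selection does better; minimum is 135.

135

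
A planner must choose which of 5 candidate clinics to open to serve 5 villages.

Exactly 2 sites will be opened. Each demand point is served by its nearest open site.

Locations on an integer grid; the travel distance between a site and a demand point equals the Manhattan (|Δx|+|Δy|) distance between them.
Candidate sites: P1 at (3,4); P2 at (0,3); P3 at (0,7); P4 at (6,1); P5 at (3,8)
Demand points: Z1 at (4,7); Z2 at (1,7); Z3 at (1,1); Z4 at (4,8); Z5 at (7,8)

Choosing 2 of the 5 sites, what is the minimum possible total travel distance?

13

Open {P2, P5}.
  Z1→P5 2, Z2→P5 3, Z3→P2 3, Z4→P5 1, Z5→P5 4  ⇒ total 13.
Compare {P1, P5}: total 15.
Compare {P3, P5}: total 15.
No size-2 selection does better; minimum is 13.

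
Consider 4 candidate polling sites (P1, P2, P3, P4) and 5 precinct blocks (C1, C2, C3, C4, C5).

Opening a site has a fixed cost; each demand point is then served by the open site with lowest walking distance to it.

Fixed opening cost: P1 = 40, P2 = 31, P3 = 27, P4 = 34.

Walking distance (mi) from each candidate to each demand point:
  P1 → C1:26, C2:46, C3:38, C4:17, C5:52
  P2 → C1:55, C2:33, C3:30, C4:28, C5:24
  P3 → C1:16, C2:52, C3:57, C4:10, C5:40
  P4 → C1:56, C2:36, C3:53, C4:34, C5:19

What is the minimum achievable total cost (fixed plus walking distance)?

Open {P2, P3}: assign each demand point to its cheapest open site.
  C1→P3 16, C2→P2 33, C3→P2 30, C4→P3 10, C5→P2 24
  walking distance 113, fixed 58 → total 171.
Compare {P3, P4}: walking distance 134 + fixed 61 = 195.
Compare {P2, P3, P4}: walking distance 108 + fixed 92 = 200.
Compare {P2}: walking distance 170 + fixed 31 = 201.
All other subsets cost ≥ 195. Minimum total cost: 171.

171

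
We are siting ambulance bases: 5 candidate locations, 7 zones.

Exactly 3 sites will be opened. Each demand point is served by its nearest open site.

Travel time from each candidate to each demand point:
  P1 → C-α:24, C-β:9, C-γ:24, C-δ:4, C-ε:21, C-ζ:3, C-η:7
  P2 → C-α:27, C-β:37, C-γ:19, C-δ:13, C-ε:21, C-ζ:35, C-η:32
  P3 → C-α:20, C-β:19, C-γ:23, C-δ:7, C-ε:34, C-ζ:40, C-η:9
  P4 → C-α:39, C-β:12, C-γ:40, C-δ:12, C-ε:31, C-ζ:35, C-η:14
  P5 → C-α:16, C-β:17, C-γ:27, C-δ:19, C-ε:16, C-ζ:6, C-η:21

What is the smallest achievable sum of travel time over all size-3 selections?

74

Open {P1, P2, P5}.
  C-α→P5 16, C-β→P1 9, C-γ→P2 19, C-δ→P1 4, C-ε→P5 16, C-ζ→P1 3, C-η→P1 7  ⇒ total 74.
Compare {P1, P3, P5}: total 78.
Compare {P1, P4, P5}: total 79.
No size-3 selection does better; minimum is 74.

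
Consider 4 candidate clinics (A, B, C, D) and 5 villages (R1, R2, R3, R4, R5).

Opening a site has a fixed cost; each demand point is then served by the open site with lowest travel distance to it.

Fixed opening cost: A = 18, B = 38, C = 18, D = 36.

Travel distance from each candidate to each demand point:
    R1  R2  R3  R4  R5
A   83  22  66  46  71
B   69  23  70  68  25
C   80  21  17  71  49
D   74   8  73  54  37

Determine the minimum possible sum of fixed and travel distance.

244

Open {C, D}: assign each demand point to its cheapest open site.
  R1→D 74, R2→D 8, R3→C 17, R4→D 54, R5→D 37
  travel distance 190, fixed 54 → total 244.
Compare {A, C}: travel distance 213 + fixed 36 = 249.
Compare {A, B, C}: travel distance 178 + fixed 74 = 252.
Compare {A, C, D}: travel distance 182 + fixed 72 = 254.
All other subsets cost ≥ 249. Minimum total cost: 244.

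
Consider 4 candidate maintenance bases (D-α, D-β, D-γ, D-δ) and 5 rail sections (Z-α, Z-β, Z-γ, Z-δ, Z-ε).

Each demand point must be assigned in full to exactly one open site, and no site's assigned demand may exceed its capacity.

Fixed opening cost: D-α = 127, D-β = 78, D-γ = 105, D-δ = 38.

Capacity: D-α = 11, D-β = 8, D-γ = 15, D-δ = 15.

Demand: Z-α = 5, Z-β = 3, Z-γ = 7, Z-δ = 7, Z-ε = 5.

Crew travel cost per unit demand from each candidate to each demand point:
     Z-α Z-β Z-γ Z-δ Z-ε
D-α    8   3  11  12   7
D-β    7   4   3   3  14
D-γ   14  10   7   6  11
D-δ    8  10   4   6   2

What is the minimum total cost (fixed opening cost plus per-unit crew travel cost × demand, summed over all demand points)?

Open {D-γ, D-δ}; cheapest assignment that respects the capacities:
  D-γ (cap 15, load 14): Z-γ, Z-δ — cost 7×7 + 7×6 = 91
  D-δ (cap 15, load 13): Z-α, Z-β, Z-ε — cost 5×8 + 3×10 + 5×2 = 80
  Shipping 171, fixed 143 → total 314.
  Any other capacity-feasible assignment to {D-γ, D-δ} ships for at least 171.
Compare {D-β, D-γ, D-δ}: its best feasible assignment gives total 348.
Compare {D-α, D-β, D-δ}: its best feasible assignment gives total 351.
Every other set of open sites that can feasibly serve all demand totals ≥ 348 even under its best assignment. Minimum: 314.

314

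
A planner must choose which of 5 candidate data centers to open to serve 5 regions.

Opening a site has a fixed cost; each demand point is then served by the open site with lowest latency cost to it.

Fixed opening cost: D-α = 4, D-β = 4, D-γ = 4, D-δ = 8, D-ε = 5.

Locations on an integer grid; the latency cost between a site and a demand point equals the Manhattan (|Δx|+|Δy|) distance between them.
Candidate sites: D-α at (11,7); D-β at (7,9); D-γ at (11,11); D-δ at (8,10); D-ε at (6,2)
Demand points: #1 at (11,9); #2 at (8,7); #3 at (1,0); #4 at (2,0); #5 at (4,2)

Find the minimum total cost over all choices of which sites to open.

29

Open {D-α, D-ε}: assign each demand point to its cheapest open site.
  #1→D-α 2, #2→D-α 3, #3→D-ε 7, #4→D-ε 6, #5→D-ε 2
  latency cost 20, fixed 9 → total 29.
Compare {D-β, D-ε}: latency cost 22 + fixed 9 = 31.
Compare {D-γ, D-ε}: latency cost 24 + fixed 9 = 33.
Compare {D-α, D-β, D-ε}: latency cost 20 + fixed 13 = 33.
All other subsets cost ≥ 31. Minimum total cost: 29.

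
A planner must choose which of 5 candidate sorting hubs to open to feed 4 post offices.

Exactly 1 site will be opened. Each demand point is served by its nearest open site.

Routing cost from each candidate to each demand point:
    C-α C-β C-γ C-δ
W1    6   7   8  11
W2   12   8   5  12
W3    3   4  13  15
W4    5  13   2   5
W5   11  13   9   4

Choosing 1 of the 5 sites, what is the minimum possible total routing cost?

25

Open {W4}.
  C-α→W4 5, C-β→W4 13, C-γ→W4 2, C-δ→W4 5  ⇒ total 25.
Compare {W1}: total 32.
Compare {W3}: total 35.
No size-1 selection does better; minimum is 25.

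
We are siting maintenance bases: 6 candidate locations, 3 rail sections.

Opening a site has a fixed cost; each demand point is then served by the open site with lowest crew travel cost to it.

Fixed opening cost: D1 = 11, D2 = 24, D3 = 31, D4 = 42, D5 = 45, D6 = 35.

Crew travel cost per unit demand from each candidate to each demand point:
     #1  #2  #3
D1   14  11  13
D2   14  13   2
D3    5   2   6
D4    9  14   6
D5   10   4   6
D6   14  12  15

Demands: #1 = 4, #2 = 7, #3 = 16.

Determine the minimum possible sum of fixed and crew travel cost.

Open {D2, D3}: assign each demand point to its cheapest open site.
  #1→D3 4×5=20, #2→D3 7×2=14, #3→D2 16×2=32
  crew travel cost 66, fixed 55 → total 121.
Compare {D1, D2, D3}: crew travel cost 66 + fixed 66 = 132.
Compare {D2, D3, D6}: crew travel cost 66 + fixed 90 = 156.
Compare {D3}: crew travel cost 130 + fixed 31 = 161.
All other subsets cost ≥ 132. Minimum total cost: 121.

121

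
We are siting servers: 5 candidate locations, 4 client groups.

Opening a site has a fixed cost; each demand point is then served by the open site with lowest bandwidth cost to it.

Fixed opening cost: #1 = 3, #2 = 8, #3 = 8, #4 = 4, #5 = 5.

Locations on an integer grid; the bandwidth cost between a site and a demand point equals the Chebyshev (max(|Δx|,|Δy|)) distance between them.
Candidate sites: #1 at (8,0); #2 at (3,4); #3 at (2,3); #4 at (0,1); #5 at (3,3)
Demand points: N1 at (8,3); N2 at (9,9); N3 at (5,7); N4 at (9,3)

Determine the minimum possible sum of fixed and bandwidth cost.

24

Open {#1, #5}: assign each demand point to its cheapest open site.
  N1→#1 3, N2→#5 6, N3→#5 4, N4→#1 3
  bandwidth cost 16, fixed 8 → total 24.
Compare {#1}: bandwidth cost 22 + fixed 3 = 25.
Compare {#5}: bandwidth cost 21 + fixed 5 = 26.
Compare {#1, #2}: bandwidth cost 15 + fixed 11 = 26.
All other subsets cost ≥ 25. Minimum total cost: 24.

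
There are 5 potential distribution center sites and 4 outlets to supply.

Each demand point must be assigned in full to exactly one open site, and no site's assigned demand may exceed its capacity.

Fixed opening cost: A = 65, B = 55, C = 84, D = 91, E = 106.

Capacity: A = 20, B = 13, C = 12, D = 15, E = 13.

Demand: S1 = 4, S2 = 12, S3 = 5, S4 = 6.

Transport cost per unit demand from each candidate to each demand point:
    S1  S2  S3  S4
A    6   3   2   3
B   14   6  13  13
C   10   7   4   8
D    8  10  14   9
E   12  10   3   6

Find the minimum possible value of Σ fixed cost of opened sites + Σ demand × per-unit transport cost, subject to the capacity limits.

Open {A, B}; cheapest assignment that respects the capacities:
  A (cap 20, load 15): S1, S3, S4 — cost 4×6 + 5×2 + 6×3 = 52
  B (cap 13, load 12): S2 — cost 12×6 = 72
  Shipping 124, fixed 120 → total 244.
  Any other capacity-feasible assignment to {A, B} ships for at least 124.
Compare {A, C}: its best feasible assignment gives total 263.
Compare {A, E}: its best feasible assignment gives total 282.
Every other set of open sites that can feasibly serve all demand totals ≥ 263 even under its best assignment. Minimum: 244.

244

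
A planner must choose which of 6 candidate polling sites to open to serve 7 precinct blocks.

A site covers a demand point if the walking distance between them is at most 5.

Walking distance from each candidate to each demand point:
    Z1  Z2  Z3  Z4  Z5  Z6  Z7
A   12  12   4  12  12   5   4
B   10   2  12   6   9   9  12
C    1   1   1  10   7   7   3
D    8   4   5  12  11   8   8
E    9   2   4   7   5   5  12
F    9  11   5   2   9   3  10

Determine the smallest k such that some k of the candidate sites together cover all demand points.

Coverage sets (demand points within 5 of each site):
  A: {Z3, Z6, Z7}
  B: {Z2}
  C: {Z1, Z2, Z3, Z7}
  D: {Z2, Z3}
  E: {Z2, Z3, Z5, Z6}
  F: {Z3, Z4, Z6}
No 2 sites suffice: every size-2 union leaves at least one demand point uncovered.
But {C, E, F} covers everything, so the minimum is 3.

3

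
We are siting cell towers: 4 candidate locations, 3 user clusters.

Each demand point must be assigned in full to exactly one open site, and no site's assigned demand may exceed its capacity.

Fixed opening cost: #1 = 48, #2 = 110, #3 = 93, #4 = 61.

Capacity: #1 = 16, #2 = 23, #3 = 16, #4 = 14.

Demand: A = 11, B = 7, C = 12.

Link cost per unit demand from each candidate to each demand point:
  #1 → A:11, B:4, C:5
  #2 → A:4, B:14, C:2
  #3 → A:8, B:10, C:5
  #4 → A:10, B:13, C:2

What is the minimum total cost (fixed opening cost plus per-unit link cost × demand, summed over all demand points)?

Open {#1, #2}; cheapest assignment that respects the capacities:
  #1 (cap 16, load 7): B — cost 7×4 = 28
  #2 (cap 23, load 23): A, C — cost 11×4 + 12×2 = 68
  Shipping 96, fixed 158 → total 254.
  Any other capacity-feasible assignment to {#1, #2} ships for at least 96.
Compare {#1, #2, #4}: its best feasible assignment gives total 315.
Compare {#2, #4}: its best feasible assignment gives total 330.
Every other set of open sites that can feasibly serve all demand totals ≥ 315 even under its best assignment. Minimum: 254.

254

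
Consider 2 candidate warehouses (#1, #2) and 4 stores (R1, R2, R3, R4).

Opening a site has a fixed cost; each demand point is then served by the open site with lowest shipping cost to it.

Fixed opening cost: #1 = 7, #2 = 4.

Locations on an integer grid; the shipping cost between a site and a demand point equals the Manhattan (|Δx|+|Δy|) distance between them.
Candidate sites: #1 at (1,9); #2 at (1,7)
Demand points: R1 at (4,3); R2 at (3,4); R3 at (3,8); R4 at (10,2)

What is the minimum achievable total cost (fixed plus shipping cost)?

Open {#2}: assign each demand point to its cheapest open site.
  R1→#2 7, R2→#2 5, R3→#2 3, R4→#2 14
  shipping cost 29, fixed 4 → total 33.
Compare {#1, #2}: shipping cost 29 + fixed 11 = 40.
Compare {#1}: shipping cost 35 + fixed 7 = 42.

33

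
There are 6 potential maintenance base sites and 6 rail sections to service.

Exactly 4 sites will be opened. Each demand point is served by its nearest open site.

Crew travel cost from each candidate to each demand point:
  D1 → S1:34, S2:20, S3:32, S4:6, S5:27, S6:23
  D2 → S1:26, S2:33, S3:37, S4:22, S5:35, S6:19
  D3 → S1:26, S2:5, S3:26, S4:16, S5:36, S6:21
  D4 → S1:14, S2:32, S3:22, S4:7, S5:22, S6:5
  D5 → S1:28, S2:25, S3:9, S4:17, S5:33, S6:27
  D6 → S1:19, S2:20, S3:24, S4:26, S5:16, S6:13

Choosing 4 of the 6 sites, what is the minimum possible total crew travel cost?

Open {D3, D4, D5, D6}.
  S1→D4 14, S2→D3 5, S3→D5 9, S4→D4 7, S5→D6 16, S6→D4 5  ⇒ total 56.
Compare {D1, D3, D4, D5}: total 61.
Compare {D2, D3, D4, D5}: total 62.
No size-4 selection does better; minimum is 56.

56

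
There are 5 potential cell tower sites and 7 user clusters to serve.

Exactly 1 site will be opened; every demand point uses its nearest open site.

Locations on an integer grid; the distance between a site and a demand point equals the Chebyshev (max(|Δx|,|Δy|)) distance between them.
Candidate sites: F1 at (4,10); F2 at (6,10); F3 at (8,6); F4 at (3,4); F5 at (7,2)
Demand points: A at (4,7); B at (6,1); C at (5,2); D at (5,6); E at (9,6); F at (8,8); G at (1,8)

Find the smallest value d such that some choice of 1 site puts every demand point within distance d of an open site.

6

Open {F4}.
  Farthest demand point is E at distance 6 (to F4); all others are ≤ 6.
With {F5} the worst case is 6.
With {F3} the worst case is 7.
No size-1 selection achieves below 6.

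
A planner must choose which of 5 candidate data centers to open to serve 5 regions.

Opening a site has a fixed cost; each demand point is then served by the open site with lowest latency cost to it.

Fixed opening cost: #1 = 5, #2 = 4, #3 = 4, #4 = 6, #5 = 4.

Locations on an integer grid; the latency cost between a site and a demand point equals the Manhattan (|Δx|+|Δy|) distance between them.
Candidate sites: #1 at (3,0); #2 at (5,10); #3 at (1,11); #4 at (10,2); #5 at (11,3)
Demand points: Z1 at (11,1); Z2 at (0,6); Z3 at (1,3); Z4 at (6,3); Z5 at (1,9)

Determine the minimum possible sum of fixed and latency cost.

Open {#3, #5}: assign each demand point to its cheapest open site.
  Z1→#5 2, Z2→#3 6, Z3→#3 8, Z4→#5 5, Z5→#3 2
  latency cost 23, fixed 8 → total 31.
Compare {#3, #4}: latency cost 23 + fixed 10 = 33.
Compare {#1, #3, #5}: latency cost 20 + fixed 13 = 33.
Compare {#1, #3, #4}: latency cost 20 + fixed 15 = 35.
All other subsets cost ≥ 33. Minimum total cost: 31.

31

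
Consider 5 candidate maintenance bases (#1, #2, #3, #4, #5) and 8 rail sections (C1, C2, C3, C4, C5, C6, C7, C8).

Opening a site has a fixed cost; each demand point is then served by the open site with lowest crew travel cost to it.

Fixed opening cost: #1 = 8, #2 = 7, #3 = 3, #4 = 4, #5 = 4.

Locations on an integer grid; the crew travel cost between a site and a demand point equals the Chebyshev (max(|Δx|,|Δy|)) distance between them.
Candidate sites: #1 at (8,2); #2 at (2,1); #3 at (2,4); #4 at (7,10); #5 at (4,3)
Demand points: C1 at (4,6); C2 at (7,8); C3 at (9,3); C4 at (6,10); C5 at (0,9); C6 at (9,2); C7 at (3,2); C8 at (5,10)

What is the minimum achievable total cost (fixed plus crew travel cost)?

31

Open {#1, #3, #4}: assign each demand point to its cheapest open site.
  C1→#3 2, C2→#4 2, C3→#1 1, C4→#4 1, C5→#3 5, C6→#1 1, C7→#3 2, C8→#4 2
  crew travel cost 16, fixed 15 → total 31.
Compare {#4, #5}: crew travel cost 25 + fixed 8 = 33.
Compare {#1, #4, #5}: crew travel cost 17 + fixed 16 = 33.
Compare {#3, #4, #5}: crew travel cost 23 + fixed 11 = 34.
All other subsets cost ≥ 33. Minimum total cost: 31.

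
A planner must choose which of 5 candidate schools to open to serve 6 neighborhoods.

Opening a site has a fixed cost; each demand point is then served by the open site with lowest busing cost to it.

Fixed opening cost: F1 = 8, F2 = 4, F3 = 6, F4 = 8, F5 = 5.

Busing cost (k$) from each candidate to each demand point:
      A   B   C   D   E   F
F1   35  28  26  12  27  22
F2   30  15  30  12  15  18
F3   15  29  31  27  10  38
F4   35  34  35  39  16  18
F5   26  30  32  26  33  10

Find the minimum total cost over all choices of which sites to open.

107

Open {F2, F3, F5}: assign each demand point to its cheapest open site.
  A→F3 15, B→F2 15, C→F2 30, D→F2 12, E→F3 10, F→F5 10
  busing cost 92, fixed 15 → total 107.
Compare {F2, F3}: busing cost 100 + fixed 10 = 110.
Compare {F1, F2, F3, F5}: busing cost 88 + fixed 23 = 111.
Compare {F1, F2, F3}: busing cost 96 + fixed 18 = 114.
All other subsets cost ≥ 110. Minimum total cost: 107.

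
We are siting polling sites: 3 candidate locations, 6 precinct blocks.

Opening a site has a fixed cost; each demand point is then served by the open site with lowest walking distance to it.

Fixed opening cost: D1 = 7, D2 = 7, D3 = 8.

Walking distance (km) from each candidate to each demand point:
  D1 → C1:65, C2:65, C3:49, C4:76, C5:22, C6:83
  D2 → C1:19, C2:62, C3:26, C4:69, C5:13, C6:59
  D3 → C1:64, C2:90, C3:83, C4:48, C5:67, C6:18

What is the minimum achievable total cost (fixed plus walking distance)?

Open {D2, D3}: assign each demand point to its cheapest open site.
  C1→D2 19, C2→D2 62, C3→D2 26, C4→D3 48, C5→D2 13, C6→D3 18
  walking distance 186, fixed 15 → total 201.
Compare {D1, D2, D3}: walking distance 186 + fixed 22 = 208.
Compare {D2}: walking distance 248 + fixed 7 = 255.
Compare {D1, D2}: walking distance 248 + fixed 14 = 262.
All other subsets cost ≥ 208. Minimum total cost: 201.

201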